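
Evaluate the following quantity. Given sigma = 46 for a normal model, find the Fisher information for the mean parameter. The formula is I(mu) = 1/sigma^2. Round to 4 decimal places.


The Fisher information for the mean of a normal distribution is I(mu) = 1/sigma^2.
sigma = 46, so sigma^2 = 2116.
I(mu) = 1/2116 = 0.0005

0.0005


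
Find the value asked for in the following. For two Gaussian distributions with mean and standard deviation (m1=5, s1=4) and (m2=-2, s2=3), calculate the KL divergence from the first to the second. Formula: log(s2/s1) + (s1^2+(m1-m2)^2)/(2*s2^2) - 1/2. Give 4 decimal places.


KL divergence between normal distributions:
KL = log(s2/s1) + (s1^2 + (m1-m2)^2)/(2*s2^2) - 1/2.
log(3/4) = -0.287682.
(4^2 + (5--2)^2)/(2*3^2) = (16 + 49)/18 = 3.611111.
KL = -0.287682 + 3.611111 - 0.5 = 2.8234

2.8234


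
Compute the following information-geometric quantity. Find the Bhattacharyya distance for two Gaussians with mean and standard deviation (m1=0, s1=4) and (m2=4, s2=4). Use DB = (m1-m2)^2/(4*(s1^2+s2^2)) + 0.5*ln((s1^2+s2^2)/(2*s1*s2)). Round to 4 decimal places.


Bhattacharyya distance between two Gaussians:
DB = (m1-m2)^2/(4*(s1^2+s2^2)) + (1/2)*ln((s1^2+s2^2)/(2*s1*s2)).
(m1-m2)^2 = (-4)^2 = 16.
s1^2+s2^2 = 16 + 16 = 32.
term1 = 16/128 = 0.125.
term2 = 0.5*ln(32/32.0) = 0.0.
DB = 0.125 + 0.0 = 0.1250

0.1250


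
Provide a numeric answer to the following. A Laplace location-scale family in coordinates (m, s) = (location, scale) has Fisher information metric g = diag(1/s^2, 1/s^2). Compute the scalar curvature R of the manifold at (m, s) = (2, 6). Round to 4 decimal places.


The metric has the form g = (A dm^2 + B ds^2)/s^2 with A = 1, B = 1.
Substitute u = sqrt(A/B)*m: g = B*(du^2 + ds^2)/s^2, i.e. B times the
Poincare upper half-plane metric, which has constant Gaussian curvature -1.
Scaling a 2D metric by a constant c divides the Gaussian curvature by c,
so K = -1/B = -1/(1) = -1.0000 everywhere (the point (m, s) = (2, 6) is irrelevant:
the curvature is constant).
Scalar curvature in dimension 2: R = 2K = -2/(1) = -2.0000.

-2.0000


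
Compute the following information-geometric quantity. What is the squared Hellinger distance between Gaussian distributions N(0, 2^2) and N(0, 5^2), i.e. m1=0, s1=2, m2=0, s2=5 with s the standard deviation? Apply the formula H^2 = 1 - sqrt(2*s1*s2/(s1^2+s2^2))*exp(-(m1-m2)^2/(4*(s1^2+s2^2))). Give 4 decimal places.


Squared Hellinger distance for Gaussians:
H^2 = 1 - sqrt(2*s1*s2/(s1^2+s2^2)) * exp(-(m1-m2)^2/(4*(s1^2+s2^2))).
s1^2 = 4, s2^2 = 25, s1^2+s2^2 = 29.
sqrt(2*2*5/(29)) = 0.830455.
(m1-m2)^2 = (0)^2 = 0.
exp(-0/(4*29)) = exp(0.0) = 1.0.
H^2 = 1 - 0.830455*1.0 = 0.1695

0.1695


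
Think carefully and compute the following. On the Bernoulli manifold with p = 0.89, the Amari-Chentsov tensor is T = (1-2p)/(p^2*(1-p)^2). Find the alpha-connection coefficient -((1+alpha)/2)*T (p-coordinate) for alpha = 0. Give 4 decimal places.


Skewness (Amari-Chentsov) tensor: T = (1-2p)/(p^2*(1-p)^2).
p = 0.89, 1-2p = -0.78, p^2 = 0.7921, (1-p)^2 = 0.0121.
T = -0.78/(0.7921 * 0.0121) = -81.382161.
In the p-coordinate, Gamma^(alpha) = Gamma^(0) - (alpha/2)*T with Gamma^(0) = (1/2)*g'(p) = -T/2,
so Gamma^(alpha) = -((1+alpha)/2)*T.
alpha = 0, -(1+alpha)/2 = -0.5.
Gamma = -0.5 * -81.382161 = 40.6911

40.6911


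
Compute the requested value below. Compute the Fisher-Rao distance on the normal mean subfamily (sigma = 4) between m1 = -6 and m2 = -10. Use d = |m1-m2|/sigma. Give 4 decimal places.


On the fixed-variance normal subfamily, geodesic distance = |m1-m2|/sigma.
|-6 - -10| = 4.
sigma = 4.
d = 4/4 = 1.0000

1.0000


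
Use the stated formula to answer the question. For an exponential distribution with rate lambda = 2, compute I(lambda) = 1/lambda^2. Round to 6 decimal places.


Fisher information for exponential: I(lambda) = 1/lambda^2.
lambda = 2, lambda^2 = 4.
I = 1/4 = 0.250000

0.250000


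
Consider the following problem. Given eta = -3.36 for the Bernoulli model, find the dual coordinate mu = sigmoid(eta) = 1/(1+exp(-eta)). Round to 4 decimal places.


Dual coordinate (expectation parameter) for Bernoulli:
mu = 1/(1+exp(-eta)).
eta = -3.36.
exp(-eta) = exp(3.36) = 28.789191.
mu = 1/(1+28.789191) = 0.0336

0.0336


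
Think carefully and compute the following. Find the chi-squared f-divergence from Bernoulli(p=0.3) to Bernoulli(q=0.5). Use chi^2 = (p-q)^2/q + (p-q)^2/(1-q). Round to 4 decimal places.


Chi-squared divergence between Bernoulli distributions:
chi^2 = (p-q)^2/q + (p-q)^2/(1-q).
p = 0.3, q = 0.5, p-q = -0.2.
(p-q)^2 = 0.04.
term1 = 0.04/0.5 = 0.08.
term2 = 0.04/0.5 = 0.08.
chi^2 = 0.08 + 0.08 = 0.1600

0.1600


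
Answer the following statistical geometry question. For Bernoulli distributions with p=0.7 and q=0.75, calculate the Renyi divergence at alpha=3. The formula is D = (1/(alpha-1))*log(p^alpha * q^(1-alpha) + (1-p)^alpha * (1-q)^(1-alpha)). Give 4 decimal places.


Renyi divergence of order alpha between Bernoulli distributions:
D = (1/(alpha-1))*log(p^alpha * q^(1-alpha) + (1-p)^alpha * (1-q)^(1-alpha)).
alpha = 3, p = 0.7, q = 0.75.
p^alpha * q^(1-alpha) = 0.7^3 * 0.75^-2 = 0.609778.
(1-p)^alpha * (1-q)^(1-alpha) = 0.3^3 * 0.25^-2 = 0.432.
sum = 0.609778 + 0.432 = 1.041778.
D = (1/2)*log(1.041778) = 0.0205

0.0205


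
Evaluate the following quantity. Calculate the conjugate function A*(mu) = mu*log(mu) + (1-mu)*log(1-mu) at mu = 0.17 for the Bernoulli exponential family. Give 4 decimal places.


Legendre transform for Bernoulli:
A*(mu) = mu*log(mu) + (1-mu)*log(1-mu).
mu = 0.17, 1-mu = 0.83.
mu*log(mu) = 0.17*log(0.17) = -0.301233.
(1-mu)*log(1-mu) = 0.83*log(0.83) = -0.154654.
A* = -0.301233 + -0.154654 = -0.4559

-0.4559


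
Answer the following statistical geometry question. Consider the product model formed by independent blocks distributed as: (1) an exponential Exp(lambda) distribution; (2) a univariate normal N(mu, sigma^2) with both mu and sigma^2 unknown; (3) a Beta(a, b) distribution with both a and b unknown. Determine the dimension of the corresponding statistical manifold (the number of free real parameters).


The dimension of a statistical manifold equals the number of free
(independent) real parameters of the model. For a product of independent
blocks the parameter counts add.
- exponential (lambda): 1.
- normal (mu, sigma^2): 2.
- Beta (a, b): 2.
Total = 1 + 2 + 2 = 5.
Dimension = 5

5


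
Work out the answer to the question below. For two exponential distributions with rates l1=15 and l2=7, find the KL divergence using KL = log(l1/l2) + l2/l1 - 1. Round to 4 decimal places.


KL divergence for exponential family:
KL = log(l1/l2) + l2/l1 - 1.
log(15/7) = 0.76214.
7/15 = 0.466667.
KL = 0.76214 + 0.466667 - 1 = 0.2288

0.2288


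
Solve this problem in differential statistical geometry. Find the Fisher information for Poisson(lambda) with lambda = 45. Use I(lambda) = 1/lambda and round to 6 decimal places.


Fisher information for Poisson: I(lambda) = 1/lambda.
lambda = 45.
I(lambda) = 1/45 = 0.022222

0.022222


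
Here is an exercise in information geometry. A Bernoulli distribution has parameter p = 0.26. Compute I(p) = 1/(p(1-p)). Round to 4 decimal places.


For Bernoulli(p), Fisher information is I(p) = 1/(p*(1-p)).
p = 0.26, 1-p = 0.74.
p*(1-p) = 0.1924.
I(p) = 1/0.1924 = 5.1975

5.1975


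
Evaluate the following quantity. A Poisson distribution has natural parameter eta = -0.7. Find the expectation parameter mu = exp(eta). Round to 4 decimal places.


Expectation parameter for Poisson exponential family:
mu = exp(eta).
eta = -0.7.
mu = exp(-0.7) = 0.4966

0.4966


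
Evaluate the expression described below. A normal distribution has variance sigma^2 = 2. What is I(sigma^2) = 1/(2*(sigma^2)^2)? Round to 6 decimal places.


Fisher information for variance: I(sigma^2) = 1/(2*sigma^4).
sigma^2 = 2, so sigma^4 = 4.
I = 1/(2*4) = 1/8 = 0.125000

0.125000


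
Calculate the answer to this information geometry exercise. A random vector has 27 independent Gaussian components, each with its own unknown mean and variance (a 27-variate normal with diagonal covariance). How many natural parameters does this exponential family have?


Exponential family dimension calculation:
Each univariate normal has two natural parameters (mu/sigma^2 and -1/(2 sigma^2)).
With 27 independent components, dim = 2 * 27 = 54.

54


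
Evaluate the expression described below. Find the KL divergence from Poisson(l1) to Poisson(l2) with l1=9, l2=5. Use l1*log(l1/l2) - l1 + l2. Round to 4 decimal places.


KL divergence for Poisson:
KL = l1*log(l1/l2) - l1 + l2.
l1 = 9, l2 = 5.
log(9/5) = 0.587787.
l1*log(l1/l2) = 9 * 0.587787 = 5.29008.
KL = 5.29008 - 9 + 5 = 1.2901

1.2901


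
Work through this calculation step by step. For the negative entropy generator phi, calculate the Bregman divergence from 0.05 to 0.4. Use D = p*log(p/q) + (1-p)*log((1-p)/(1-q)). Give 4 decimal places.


Bregman divergence with negative entropy generator:
D = p*log(p/q) + (1-p)*log((1-p)/(1-q)).
p = 0.05, q = 0.4.
p*log(p/q) = 0.05*log(0.05/0.4) = -0.103972.
(1-p)*log((1-p)/(1-q)) = 0.95*log(0.95/0.6) = 0.436556.
D = -0.103972 + 0.436556 = 0.3326

0.3326


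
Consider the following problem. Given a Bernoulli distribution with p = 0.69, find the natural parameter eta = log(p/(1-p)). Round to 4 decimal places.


Natural parameter for Bernoulli: eta = log(p/(1-p)).
p = 0.69, 1-p = 0.31.
p/(1-p) = 2.225806.
eta = log(2.225806) = 0.8001

0.8001


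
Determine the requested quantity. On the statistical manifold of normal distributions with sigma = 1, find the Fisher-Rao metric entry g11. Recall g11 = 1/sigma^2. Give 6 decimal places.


For the 2-parameter normal family, the Fisher metric has:
  g11 = 1/sigma^2, g22 = 2/sigma^2.
sigma = 1, sigma^2 = 1.
g11 = 1.000000

1.000000


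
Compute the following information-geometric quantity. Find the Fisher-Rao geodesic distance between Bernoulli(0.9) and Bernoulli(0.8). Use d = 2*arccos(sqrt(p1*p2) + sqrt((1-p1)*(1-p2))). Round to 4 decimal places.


Geodesic distance on Bernoulli manifold:
d(p1,p2) = 2*arccos(sqrt(p1*p2) + sqrt((1-p1)*(1-p2))).
sqrt(p1*p2) = sqrt(0.9*0.8) = 0.848528.
sqrt((1-p1)*(1-p2)) = sqrt(0.1*0.2) = 0.141421.
arg = 0.848528 + 0.141421 = 0.989949.
d = 2*arccos(0.989949) = 0.2838

0.2838


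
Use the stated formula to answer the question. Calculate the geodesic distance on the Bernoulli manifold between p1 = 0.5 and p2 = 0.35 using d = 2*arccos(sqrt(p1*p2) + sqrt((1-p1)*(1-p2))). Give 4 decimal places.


Geodesic distance on Bernoulli manifold:
d(p1,p2) = 2*arccos(sqrt(p1*p2) + sqrt((1-p1)*(1-p2))).
sqrt(p1*p2) = sqrt(0.5*0.35) = 0.41833.
sqrt((1-p1)*(1-p2)) = sqrt(0.5*0.65) = 0.570088.
arg = 0.41833 + 0.570088 = 0.988418.
d = 2*arccos(0.988418) = 0.3047

0.3047


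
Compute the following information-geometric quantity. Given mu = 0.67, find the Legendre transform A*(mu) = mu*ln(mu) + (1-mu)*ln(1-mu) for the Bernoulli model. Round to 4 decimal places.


Legendre transform for Bernoulli:
A*(mu) = mu*log(mu) + (1-mu)*log(1-mu).
mu = 0.67, 1-mu = 0.33.
mu*log(mu) = 0.67*log(0.67) = -0.26832.
(1-mu)*log(1-mu) = 0.33*log(0.33) = -0.365859.
A* = -0.26832 + -0.365859 = -0.6342

-0.6342


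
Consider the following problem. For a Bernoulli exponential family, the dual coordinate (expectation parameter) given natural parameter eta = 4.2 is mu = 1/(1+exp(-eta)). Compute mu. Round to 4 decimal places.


Dual coordinate (expectation parameter) for Bernoulli:
mu = 1/(1+exp(-eta)).
eta = 4.2.
exp(-eta) = exp(-4.2) = 0.014996.
mu = 1/(1+0.014996) = 0.9852

0.9852


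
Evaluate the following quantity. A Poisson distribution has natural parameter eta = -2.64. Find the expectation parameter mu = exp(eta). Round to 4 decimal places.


Expectation parameter for Poisson exponential family:
mu = exp(eta).
eta = -2.64.
mu = exp(-2.64) = 0.0714

0.0714


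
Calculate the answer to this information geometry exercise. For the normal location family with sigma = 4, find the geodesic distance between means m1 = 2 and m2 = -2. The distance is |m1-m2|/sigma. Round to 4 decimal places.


On the fixed-variance normal subfamily, geodesic distance = |m1-m2|/sigma.
|2 - -2| = 4.
sigma = 4.
d = 4/4 = 1.0000

1.0000


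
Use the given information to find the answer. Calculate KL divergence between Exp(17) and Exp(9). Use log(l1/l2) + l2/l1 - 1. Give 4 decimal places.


KL divergence for exponential family:
KL = log(l1/l2) + l2/l1 - 1.
log(17/9) = 0.635989.
9/17 = 0.529412.
KL = 0.635989 + 0.529412 - 1 = 0.1654

0.1654


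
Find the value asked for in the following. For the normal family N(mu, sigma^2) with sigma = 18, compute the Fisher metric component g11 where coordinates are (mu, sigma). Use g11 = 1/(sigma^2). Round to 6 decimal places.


For the 2-parameter normal family, the Fisher metric has:
  g11 = 1/sigma^2, g22 = 2/sigma^2.
sigma = 18, sigma^2 = 324.
g11 = 0.003086

0.003086


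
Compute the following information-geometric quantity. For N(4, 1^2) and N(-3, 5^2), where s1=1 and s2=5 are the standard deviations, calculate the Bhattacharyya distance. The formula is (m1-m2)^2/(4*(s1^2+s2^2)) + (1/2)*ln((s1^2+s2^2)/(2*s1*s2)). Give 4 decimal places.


Bhattacharyya distance between two Gaussians:
DB = (m1-m2)^2/(4*(s1^2+s2^2)) + (1/2)*ln((s1^2+s2^2)/(2*s1*s2)).
(m1-m2)^2 = (7)^2 = 49.
s1^2+s2^2 = 1 + 25 = 26.
term1 = 49/104 = 0.471154.
term2 = 0.5*ln(26/10.0) = 0.477756.
DB = 0.471154 + 0.477756 = 0.9489

0.9489


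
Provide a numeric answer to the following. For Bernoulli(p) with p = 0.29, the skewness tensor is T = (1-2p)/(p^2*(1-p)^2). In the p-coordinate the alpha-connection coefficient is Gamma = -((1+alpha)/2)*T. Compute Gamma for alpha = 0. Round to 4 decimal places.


Skewness (Amari-Chentsov) tensor: T = (1-2p)/(p^2*(1-p)^2).
p = 0.29, 1-2p = 0.42, p^2 = 0.0841, (1-p)^2 = 0.5041.
T = 0.42/(0.0841 * 0.5041) = 9.906873.
In the p-coordinate, Gamma^(alpha) = Gamma^(0) - (alpha/2)*T with Gamma^(0) = (1/2)*g'(p) = -T/2,
so Gamma^(alpha) = -((1+alpha)/2)*T.
alpha = 0, -(1+alpha)/2 = -0.5.
Gamma = -0.5 * 9.906873 = -4.9534

-4.9534


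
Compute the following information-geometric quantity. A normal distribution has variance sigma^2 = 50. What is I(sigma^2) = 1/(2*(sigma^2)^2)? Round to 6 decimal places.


Fisher information for variance: I(sigma^2) = 1/(2*sigma^4).
sigma^2 = 50, so sigma^4 = 2500.
I = 1/(2*2500) = 1/5000 = 0.000200

0.000200


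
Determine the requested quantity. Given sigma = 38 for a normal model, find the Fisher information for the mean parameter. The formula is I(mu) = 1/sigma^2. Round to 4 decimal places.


The Fisher information for the mean of a normal distribution is I(mu) = 1/sigma^2.
sigma = 38, so sigma^2 = 1444.
I(mu) = 1/1444 = 0.0007

0.0007


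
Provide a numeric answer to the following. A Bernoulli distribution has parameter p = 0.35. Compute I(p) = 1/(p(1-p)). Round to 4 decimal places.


For Bernoulli(p), Fisher information is I(p) = 1/(p*(1-p)).
p = 0.35, 1-p = 0.65.
p*(1-p) = 0.2275.
I(p) = 1/0.2275 = 4.3956

4.3956


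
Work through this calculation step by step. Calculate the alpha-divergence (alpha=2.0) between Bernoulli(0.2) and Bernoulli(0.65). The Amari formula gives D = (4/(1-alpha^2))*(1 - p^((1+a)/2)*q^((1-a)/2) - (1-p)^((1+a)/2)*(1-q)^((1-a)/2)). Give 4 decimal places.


Amari alpha-divergence:
D = (4/(1-alpha^2))*(1 - p^((1+a)/2)*q^((1-a)/2) - (1-p)^((1+a)/2)*(1-q)^((1-a)/2)).
alpha = 2.0, p = 0.2, q = 0.65.
e1 = (1+alpha)/2 = 1.5, e2 = (1-alpha)/2 = -0.5.
t1 = p^e1 * q^e2 = 0.2^1.5 * 0.65^-0.5 = 0.11094.
t2 = (1-p)^e1 * (1-q)^e2 = 0.8^1.5 * 0.35^-0.5 = 1.209486.
4/(1-alpha^2) = -1.333333.
D = -1.333333*(1 - 0.11094 - 1.209486) = 0.4272

0.4272


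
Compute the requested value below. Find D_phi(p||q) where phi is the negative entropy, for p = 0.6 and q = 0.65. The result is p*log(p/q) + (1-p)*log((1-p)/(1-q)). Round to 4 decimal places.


Bregman divergence with negative entropy generator:
D = p*log(p/q) + (1-p)*log((1-p)/(1-q)).
p = 0.6, q = 0.65.
p*log(p/q) = 0.6*log(0.6/0.65) = -0.048026.
(1-p)*log((1-p)/(1-q)) = 0.4*log(0.4/0.35) = 0.053413.
D = -0.048026 + 0.053413 = 0.0054

0.0054


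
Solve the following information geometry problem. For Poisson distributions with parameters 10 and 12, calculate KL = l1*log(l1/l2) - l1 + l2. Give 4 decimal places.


KL divergence for Poisson:
KL = l1*log(l1/l2) - l1 + l2.
l1 = 10, l2 = 12.
log(10/12) = -0.182322.
l1*log(l1/l2) = 10 * -0.182322 = -1.823216.
KL = -1.823216 - 10 + 12 = 0.1768

0.1768


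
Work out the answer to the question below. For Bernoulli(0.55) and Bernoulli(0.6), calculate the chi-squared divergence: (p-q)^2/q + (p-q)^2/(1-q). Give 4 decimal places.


Chi-squared divergence between Bernoulli distributions:
chi^2 = (p-q)^2/q + (p-q)^2/(1-q).
p = 0.55, q = 0.6, p-q = -0.05.
(p-q)^2 = 0.0025.
term1 = 0.0025/0.6 = 0.004167.
term2 = 0.0025/0.4 = 0.00625.
chi^2 = 0.004167 + 0.00625 = 0.0104

0.0104


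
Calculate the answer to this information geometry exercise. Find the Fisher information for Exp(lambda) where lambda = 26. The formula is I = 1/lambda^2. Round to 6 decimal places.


Fisher information for exponential: I(lambda) = 1/lambda^2.
lambda = 26, lambda^2 = 676.
I = 1/676 = 0.001479

0.001479


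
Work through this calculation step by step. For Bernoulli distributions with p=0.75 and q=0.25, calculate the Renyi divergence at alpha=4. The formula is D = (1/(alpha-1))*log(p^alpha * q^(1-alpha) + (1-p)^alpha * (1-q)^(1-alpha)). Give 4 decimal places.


Renyi divergence of order alpha between Bernoulli distributions:
D = (1/(alpha-1))*log(p^alpha * q^(1-alpha) + (1-p)^alpha * (1-q)^(1-alpha)).
alpha = 4, p = 0.75, q = 0.25.
p^alpha * q^(1-alpha) = 0.75^4 * 0.25^-3 = 20.25.
(1-p)^alpha * (1-q)^(1-alpha) = 0.25^4 * 0.75^-3 = 0.009259.
sum = 20.25 + 0.009259 = 20.259259.
D = (1/3)*log(20.259259) = 1.0029

1.0029


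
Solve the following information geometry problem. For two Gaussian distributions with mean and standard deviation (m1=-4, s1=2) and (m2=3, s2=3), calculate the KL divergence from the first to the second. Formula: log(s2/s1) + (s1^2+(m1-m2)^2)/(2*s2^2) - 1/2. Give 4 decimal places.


KL divergence between normal distributions:
KL = log(s2/s1) + (s1^2 + (m1-m2)^2)/(2*s2^2) - 1/2.
log(3/2) = 0.405465.
(2^2 + (-4-3)^2)/(2*3^2) = (4 + 49)/18 = 2.944444.
KL = 0.405465 + 2.944444 - 0.5 = 2.8499

2.8499


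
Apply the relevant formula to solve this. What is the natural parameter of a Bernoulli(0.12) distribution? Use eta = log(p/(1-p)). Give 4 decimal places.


Natural parameter for Bernoulli: eta = log(p/(1-p)).
p = 0.12, 1-p = 0.88.
p/(1-p) = 0.136364.
eta = log(0.136364) = -1.9924

-1.9924


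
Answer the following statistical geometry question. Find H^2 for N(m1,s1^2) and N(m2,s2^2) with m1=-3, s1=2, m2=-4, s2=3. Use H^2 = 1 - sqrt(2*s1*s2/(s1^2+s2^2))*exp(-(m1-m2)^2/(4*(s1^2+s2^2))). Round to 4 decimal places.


Squared Hellinger distance for Gaussians:
H^2 = 1 - sqrt(2*s1*s2/(s1^2+s2^2)) * exp(-(m1-m2)^2/(4*(s1^2+s2^2))).
s1^2 = 4, s2^2 = 9, s1^2+s2^2 = 13.
sqrt(2*2*3/(13)) = 0.960769.
(m1-m2)^2 = (1)^2 = 1.
exp(-1/(4*13)) = exp(-0.019231) = 0.980953.
H^2 = 1 - 0.960769*0.980953 = 0.0575

0.0575


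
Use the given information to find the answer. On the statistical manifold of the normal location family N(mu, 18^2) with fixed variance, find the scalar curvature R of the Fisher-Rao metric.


This family has a single free parameter, so its statistical manifold
is 1-dimensional. The Riemann curvature tensor of any 1-dimensional
Riemannian manifold vanishes identically, so R = 0.

0


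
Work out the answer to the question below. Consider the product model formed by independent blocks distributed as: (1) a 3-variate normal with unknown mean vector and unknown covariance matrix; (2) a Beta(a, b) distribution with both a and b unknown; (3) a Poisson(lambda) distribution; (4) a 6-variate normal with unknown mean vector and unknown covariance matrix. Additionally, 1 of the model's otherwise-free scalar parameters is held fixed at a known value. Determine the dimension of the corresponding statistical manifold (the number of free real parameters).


The dimension of a statistical manifold equals the number of free
(independent) real parameters of the model. For a product of independent
blocks the parameter counts add.
- 3-variate normal: 3 (mean) + 3*4/2 = 6 (symmetric covariance) = 9.
- Beta (a, b): 2.
- Poisson (lambda): 1.
- 6-variate normal: 6 (mean) + 6*7/2 = 21 (symmetric covariance) = 27.
Total = 9 + 2 + 1 + 27 = 39.
1 parameter(s) fixed at known values: 39 - 1 = 38.
Dimension = 38

38


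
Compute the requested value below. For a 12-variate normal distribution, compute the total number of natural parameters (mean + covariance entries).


Exponential family dimension calculation:
For 12-dim MVN: mean has 12 params, covariance has 12*13/2 = 78 unique entries.
Total dim = 12 + 78 = 90.

90


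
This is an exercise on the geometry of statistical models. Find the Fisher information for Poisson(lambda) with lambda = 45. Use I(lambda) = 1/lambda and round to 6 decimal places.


Fisher information for Poisson: I(lambda) = 1/lambda.
lambda = 45.
I(lambda) = 1/45 = 0.022222

0.022222


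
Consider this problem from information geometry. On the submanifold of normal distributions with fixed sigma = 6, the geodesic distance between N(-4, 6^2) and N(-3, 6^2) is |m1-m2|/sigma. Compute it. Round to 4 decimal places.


On the fixed-variance normal subfamily, geodesic distance = |m1-m2|/sigma.
|-4 - -3| = 1.
sigma = 6.
d = 1/6 = 0.1667

0.1667


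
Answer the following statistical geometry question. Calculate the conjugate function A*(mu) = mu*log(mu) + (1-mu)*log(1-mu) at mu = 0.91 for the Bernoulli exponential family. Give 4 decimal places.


Legendre transform for Bernoulli:
A*(mu) = mu*log(mu) + (1-mu)*log(1-mu).
mu = 0.91, 1-mu = 0.09.
mu*log(mu) = 0.91*log(0.91) = -0.085823.
(1-mu)*log(1-mu) = 0.09*log(0.09) = -0.216715.
A* = -0.085823 + -0.216715 = -0.3025

-0.3025


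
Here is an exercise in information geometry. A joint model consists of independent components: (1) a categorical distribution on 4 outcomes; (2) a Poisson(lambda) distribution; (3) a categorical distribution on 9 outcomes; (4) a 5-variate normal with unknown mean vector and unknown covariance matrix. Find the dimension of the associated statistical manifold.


The dimension of a statistical manifold equals the number of free
(independent) real parameters of the model. For a product of independent
blocks the parameter counts add.
- categorical on 4 outcomes (probabilities sum to 1): 4-1 = 3.
- Poisson (lambda): 1.
- categorical on 9 outcomes (probabilities sum to 1): 9-1 = 8.
- 5-variate normal: 5 (mean) + 5*6/2 = 15 (symmetric covariance) = 20.
Total = 3 + 1 + 8 + 20 = 32.
Dimension = 32

32


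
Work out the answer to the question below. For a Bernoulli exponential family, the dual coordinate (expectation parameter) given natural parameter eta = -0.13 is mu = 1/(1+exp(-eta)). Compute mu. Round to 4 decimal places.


Dual coordinate (expectation parameter) for Bernoulli:
mu = 1/(1+exp(-eta)).
eta = -0.13.
exp(-eta) = exp(0.13) = 1.138828.
mu = 1/(1+1.138828) = 0.4675

0.4675


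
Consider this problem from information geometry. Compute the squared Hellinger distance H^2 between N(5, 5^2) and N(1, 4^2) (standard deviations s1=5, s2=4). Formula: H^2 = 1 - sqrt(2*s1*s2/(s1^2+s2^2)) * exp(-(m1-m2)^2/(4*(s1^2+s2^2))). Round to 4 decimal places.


Squared Hellinger distance for Gaussians:
H^2 = 1 - sqrt(2*s1*s2/(s1^2+s2^2)) * exp(-(m1-m2)^2/(4*(s1^2+s2^2))).
s1^2 = 25, s2^2 = 16, s1^2+s2^2 = 41.
sqrt(2*5*4/(41)) = 0.98773.
(m1-m2)^2 = (4)^2 = 16.
exp(-16/(4*41)) = exp(-0.097561) = 0.907047.
H^2 = 1 - 0.98773*0.907047 = 0.1041

0.1041


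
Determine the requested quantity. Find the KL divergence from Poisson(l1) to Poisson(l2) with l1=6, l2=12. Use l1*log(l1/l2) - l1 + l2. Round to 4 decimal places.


KL divergence for Poisson:
KL = l1*log(l1/l2) - l1 + l2.
l1 = 6, l2 = 12.
log(6/12) = -0.693147.
l1*log(l1/l2) = 6 * -0.693147 = -4.158883.
KL = -4.158883 - 6 + 12 = 1.8411

1.8411


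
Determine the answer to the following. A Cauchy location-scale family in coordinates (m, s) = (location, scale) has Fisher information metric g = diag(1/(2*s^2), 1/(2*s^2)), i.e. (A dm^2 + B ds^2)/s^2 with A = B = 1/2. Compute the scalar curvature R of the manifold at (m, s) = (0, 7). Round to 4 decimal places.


The metric has the form g = (A dm^2 + B ds^2)/s^2 with A = 1/2, B = 1/2.
Substitute u = sqrt(A/B)*m: g = B*(du^2 + ds^2)/s^2, i.e. B times the
Poincare upper half-plane metric, which has constant Gaussian curvature -1.
Scaling a 2D metric by a constant c divides the Gaussian curvature by c,
so K = -1/B = -1/(1/2) = -2.0000 everywhere (the point (m, s) = (0, 7) is irrelevant:
the curvature is constant).
Scalar curvature in dimension 2: R = 2K = -2/(1/2) = -4.0000.

-4.0000


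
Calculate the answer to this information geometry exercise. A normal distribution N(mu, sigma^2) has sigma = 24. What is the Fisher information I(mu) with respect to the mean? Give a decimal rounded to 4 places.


The Fisher information for the mean of a normal distribution is I(mu) = 1/sigma^2.
sigma = 24, so sigma^2 = 576.
I(mu) = 1/576 = 0.0017

0.0017


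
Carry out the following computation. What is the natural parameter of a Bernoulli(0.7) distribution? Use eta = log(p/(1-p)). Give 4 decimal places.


Natural parameter for Bernoulli: eta = log(p/(1-p)).
p = 0.7, 1-p = 0.3.
p/(1-p) = 2.333333.
eta = log(2.333333) = 0.8473

0.8473


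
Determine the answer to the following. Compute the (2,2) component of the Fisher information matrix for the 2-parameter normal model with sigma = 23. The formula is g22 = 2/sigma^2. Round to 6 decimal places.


For the 2-parameter normal family, the Fisher metric has:
  g11 = 1/sigma^2, g22 = 2/sigma^2.
sigma = 23, sigma^2 = 529.
g22 = 0.003781

0.003781


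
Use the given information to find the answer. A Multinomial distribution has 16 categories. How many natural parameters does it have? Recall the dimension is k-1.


Exponential family dimension calculation:
For Multinomial with k=16 categories, dim = k-1 = 15.

15


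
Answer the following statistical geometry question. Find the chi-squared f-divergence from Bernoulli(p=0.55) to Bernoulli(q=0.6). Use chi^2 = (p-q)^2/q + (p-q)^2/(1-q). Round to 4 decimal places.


Chi-squared divergence between Bernoulli distributions:
chi^2 = (p-q)^2/q + (p-q)^2/(1-q).
p = 0.55, q = 0.6, p-q = -0.05.
(p-q)^2 = 0.0025.
term1 = 0.0025/0.6 = 0.004167.
term2 = 0.0025/0.4 = 0.00625.
chi^2 = 0.004167 + 0.00625 = 0.0104

0.0104


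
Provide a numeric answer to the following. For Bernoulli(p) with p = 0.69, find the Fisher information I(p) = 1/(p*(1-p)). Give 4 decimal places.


For Bernoulli(p), Fisher information is I(p) = 1/(p*(1-p)).
p = 0.69, 1-p = 0.31.
p*(1-p) = 0.2139.
I(p) = 1/0.2139 = 4.6751

4.6751


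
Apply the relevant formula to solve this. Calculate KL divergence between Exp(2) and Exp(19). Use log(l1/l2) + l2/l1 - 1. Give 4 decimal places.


KL divergence for exponential family:
KL = log(l1/l2) + l2/l1 - 1.
log(2/19) = -2.251292.
19/2 = 9.5.
KL = -2.251292 + 9.5 - 1 = 6.2487

6.2487


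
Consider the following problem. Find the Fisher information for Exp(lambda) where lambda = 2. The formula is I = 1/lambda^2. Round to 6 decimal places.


Fisher information for exponential: I(lambda) = 1/lambda^2.
lambda = 2, lambda^2 = 4.
I = 1/4 = 0.250000

0.250000


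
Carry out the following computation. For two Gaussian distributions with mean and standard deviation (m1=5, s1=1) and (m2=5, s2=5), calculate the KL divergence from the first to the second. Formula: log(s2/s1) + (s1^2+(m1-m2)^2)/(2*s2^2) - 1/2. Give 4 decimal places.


KL divergence between normal distributions:
KL = log(s2/s1) + (s1^2 + (m1-m2)^2)/(2*s2^2) - 1/2.
log(5/1) = 1.609438.
(1^2 + (5-5)^2)/(2*5^2) = (1 + 0)/50 = 0.02.
KL = 1.609438 + 0.02 - 0.5 = 1.1294

1.1294


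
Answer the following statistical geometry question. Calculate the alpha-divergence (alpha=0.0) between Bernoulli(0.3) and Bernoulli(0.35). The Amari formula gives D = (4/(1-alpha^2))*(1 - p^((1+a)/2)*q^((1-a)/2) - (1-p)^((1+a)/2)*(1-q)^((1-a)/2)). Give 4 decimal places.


Amari alpha-divergence:
D = (4/(1-alpha^2))*(1 - p^((1+a)/2)*q^((1-a)/2) - (1-p)^((1+a)/2)*(1-q)^((1-a)/2)).
alpha = 0.0, p = 0.3, q = 0.35.
e1 = (1+alpha)/2 = 0.5, e2 = (1-alpha)/2 = 0.5.
t1 = p^e1 * q^e2 = 0.3^0.5 * 0.35^0.5 = 0.324037.
t2 = (1-p)^e1 * (1-q)^e2 = 0.7^0.5 * 0.65^0.5 = 0.674537.
4/(1-alpha^2) = 4.0.
D = 4.0*(1 - 0.324037 - 0.674537) = 0.0057

0.0057


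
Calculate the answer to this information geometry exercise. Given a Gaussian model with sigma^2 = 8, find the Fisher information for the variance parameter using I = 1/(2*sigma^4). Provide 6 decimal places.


Fisher information for variance: I(sigma^2) = 1/(2*sigma^4).
sigma^2 = 8, so sigma^4 = 64.
I = 1/(2*64) = 1/128 = 0.007813

0.007813


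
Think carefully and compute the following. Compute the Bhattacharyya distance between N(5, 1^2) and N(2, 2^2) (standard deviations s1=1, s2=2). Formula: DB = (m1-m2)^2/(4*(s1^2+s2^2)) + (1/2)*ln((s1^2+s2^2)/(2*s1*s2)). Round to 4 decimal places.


Bhattacharyya distance between two Gaussians:
DB = (m1-m2)^2/(4*(s1^2+s2^2)) + (1/2)*ln((s1^2+s2^2)/(2*s1*s2)).
(m1-m2)^2 = (3)^2 = 9.
s1^2+s2^2 = 1 + 4 = 5.
term1 = 9/20 = 0.45.
term2 = 0.5*ln(5/4.0) = 0.111572.
DB = 0.45 + 0.111572 = 0.5616

0.5616


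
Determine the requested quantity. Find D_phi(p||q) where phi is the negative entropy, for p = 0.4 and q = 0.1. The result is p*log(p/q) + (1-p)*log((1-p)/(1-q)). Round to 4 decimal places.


Bregman divergence with negative entropy generator:
D = p*log(p/q) + (1-p)*log((1-p)/(1-q)).
p = 0.4, q = 0.1.
p*log(p/q) = 0.4*log(0.4/0.1) = 0.554518.
(1-p)*log((1-p)/(1-q)) = 0.6*log(0.6/0.9) = -0.243279.
D = 0.554518 + -0.243279 = 0.3112

0.3112


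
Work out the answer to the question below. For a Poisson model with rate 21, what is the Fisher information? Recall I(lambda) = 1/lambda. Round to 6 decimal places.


Fisher information for Poisson: I(lambda) = 1/lambda.
lambda = 21.
I(lambda) = 1/21 = 0.047619

0.047619


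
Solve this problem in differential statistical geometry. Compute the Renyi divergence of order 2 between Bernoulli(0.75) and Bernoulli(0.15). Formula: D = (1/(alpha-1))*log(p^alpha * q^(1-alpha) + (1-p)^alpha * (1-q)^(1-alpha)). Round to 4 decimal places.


Renyi divergence of order alpha between Bernoulli distributions:
D = (1/(alpha-1))*log(p^alpha * q^(1-alpha) + (1-p)^alpha * (1-q)^(1-alpha)).
alpha = 2, p = 0.75, q = 0.15.
p^alpha * q^(1-alpha) = 0.75^2 * 0.15^-1 = 3.75.
(1-p)^alpha * (1-q)^(1-alpha) = 0.25^2 * 0.85^-1 = 0.073529.
sum = 3.75 + 0.073529 = 3.823529.
D = (1/1)*log(3.823529) = 1.3412

1.3412


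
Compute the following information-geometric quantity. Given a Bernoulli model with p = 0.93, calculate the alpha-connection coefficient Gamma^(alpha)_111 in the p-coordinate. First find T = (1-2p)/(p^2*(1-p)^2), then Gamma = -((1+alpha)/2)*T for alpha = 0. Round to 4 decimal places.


Skewness (Amari-Chentsov) tensor: T = (1-2p)/(p^2*(1-p)^2).
p = 0.93, 1-2p = -0.86, p^2 = 0.8649, (1-p)^2 = 0.0049.
T = -0.86/(0.8649 * 0.0049) = -202.92543.
In the p-coordinate, Gamma^(alpha) = Gamma^(0) - (alpha/2)*T with Gamma^(0) = (1/2)*g'(p) = -T/2,
so Gamma^(alpha) = -((1+alpha)/2)*T.
alpha = 0, -(1+alpha)/2 = -0.5.
Gamma = -0.5 * -202.92543 = 101.4627

101.4627


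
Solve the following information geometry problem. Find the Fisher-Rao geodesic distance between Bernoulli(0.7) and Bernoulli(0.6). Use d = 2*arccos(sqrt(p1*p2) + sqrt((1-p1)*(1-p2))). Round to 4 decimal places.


Geodesic distance on Bernoulli manifold:
d(p1,p2) = 2*arccos(sqrt(p1*p2) + sqrt((1-p1)*(1-p2))).
sqrt(p1*p2) = sqrt(0.7*0.6) = 0.648074.
sqrt((1-p1)*(1-p2)) = sqrt(0.3*0.4) = 0.34641.
arg = 0.648074 + 0.34641 = 0.994484.
d = 2*arccos(0.994484) = 0.2102

0.2102


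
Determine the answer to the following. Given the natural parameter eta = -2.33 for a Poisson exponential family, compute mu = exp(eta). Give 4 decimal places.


Expectation parameter for Poisson exponential family:
mu = exp(eta).
eta = -2.33.
mu = exp(-2.33) = 0.0973

0.0973


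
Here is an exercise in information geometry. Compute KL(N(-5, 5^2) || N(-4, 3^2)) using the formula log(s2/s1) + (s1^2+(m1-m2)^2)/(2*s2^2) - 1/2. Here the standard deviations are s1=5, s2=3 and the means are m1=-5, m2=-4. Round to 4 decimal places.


KL divergence between normal distributions:
KL = log(s2/s1) + (s1^2 + (m1-m2)^2)/(2*s2^2) - 1/2.
log(3/5) = -0.510826.
(5^2 + (-5--4)^2)/(2*3^2) = (25 + 1)/18 = 1.444444.
KL = -0.510826 + 1.444444 - 0.5 = 0.4336

0.4336


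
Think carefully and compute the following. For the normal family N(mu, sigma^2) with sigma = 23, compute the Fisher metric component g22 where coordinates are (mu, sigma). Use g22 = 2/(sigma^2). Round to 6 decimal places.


For the 2-parameter normal family, the Fisher metric has:
  g11 = 1/sigma^2, g22 = 2/sigma^2.
sigma = 23, sigma^2 = 529.
g22 = 0.003781

0.003781


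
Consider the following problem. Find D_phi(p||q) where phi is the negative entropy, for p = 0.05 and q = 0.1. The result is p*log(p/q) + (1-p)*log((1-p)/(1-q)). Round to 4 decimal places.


Bregman divergence with negative entropy generator:
D = p*log(p/q) + (1-p)*log((1-p)/(1-q)).
p = 0.05, q = 0.1.
p*log(p/q) = 0.05*log(0.05/0.1) = -0.034657.
(1-p)*log((1-p)/(1-q)) = 0.95*log(0.95/0.9) = 0.051364.
D = -0.034657 + 0.051364 = 0.0167

0.0167


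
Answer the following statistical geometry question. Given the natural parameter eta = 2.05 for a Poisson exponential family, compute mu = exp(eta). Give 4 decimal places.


Expectation parameter for Poisson exponential family:
mu = exp(eta).
eta = 2.05.
mu = exp(2.05) = 7.7679

7.7679


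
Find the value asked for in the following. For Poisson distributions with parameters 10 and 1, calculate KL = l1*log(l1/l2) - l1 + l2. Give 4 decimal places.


KL divergence for Poisson:
KL = l1*log(l1/l2) - l1 + l2.
l1 = 10, l2 = 1.
log(10/1) = 2.302585.
l1*log(l1/l2) = 10 * 2.302585 = 23.025851.
KL = 23.025851 - 10 + 1 = 14.0259

14.0259


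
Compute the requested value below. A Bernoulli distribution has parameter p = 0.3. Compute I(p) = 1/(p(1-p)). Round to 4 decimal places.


For Bernoulli(p), Fisher information is I(p) = 1/(p*(1-p)).
p = 0.3, 1-p = 0.7.
p*(1-p) = 0.21.
I(p) = 1/0.21 = 4.7619

4.7619


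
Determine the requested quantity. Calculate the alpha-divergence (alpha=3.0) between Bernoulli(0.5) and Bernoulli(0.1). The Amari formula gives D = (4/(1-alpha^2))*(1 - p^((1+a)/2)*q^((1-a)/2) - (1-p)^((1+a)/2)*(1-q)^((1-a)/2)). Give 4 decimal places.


Amari alpha-divergence:
D = (4/(1-alpha^2))*(1 - p^((1+a)/2)*q^((1-a)/2) - (1-p)^((1+a)/2)*(1-q)^((1-a)/2)).
alpha = 3.0, p = 0.5, q = 0.1.
e1 = (1+alpha)/2 = 2.0, e2 = (1-alpha)/2 = -1.0.
t1 = p^e1 * q^e2 = 0.5^2.0 * 0.1^-1.0 = 2.5.
t2 = (1-p)^e1 * (1-q)^e2 = 0.5^2.0 * 0.9^-1.0 = 0.277778.
4/(1-alpha^2) = -0.5.
D = -0.5*(1 - 2.5 - 0.277778) = 0.8889

0.8889


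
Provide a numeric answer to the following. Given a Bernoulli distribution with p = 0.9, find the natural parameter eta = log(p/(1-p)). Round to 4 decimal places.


Natural parameter for Bernoulli: eta = log(p/(1-p)).
p = 0.9, 1-p = 0.1.
p/(1-p) = 9.0.
eta = log(9.0) = 2.1972

2.1972


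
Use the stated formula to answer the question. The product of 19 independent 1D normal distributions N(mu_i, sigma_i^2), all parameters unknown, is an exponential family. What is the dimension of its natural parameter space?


Exponential family dimension calculation:
Each univariate normal has two natural parameters (mu/sigma^2 and -1/(2 sigma^2)).
With 19 independent components, dim = 2 * 19 = 38.

38


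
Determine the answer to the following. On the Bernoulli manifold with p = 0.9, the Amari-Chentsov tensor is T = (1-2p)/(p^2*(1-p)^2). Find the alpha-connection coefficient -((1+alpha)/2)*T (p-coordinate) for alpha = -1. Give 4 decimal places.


Skewness (Amari-Chentsov) tensor: T = (1-2p)/(p^2*(1-p)^2).
p = 0.9, 1-2p = -0.8, p^2 = 0.81, (1-p)^2 = 0.01.
T = -0.8/(0.81 * 0.01) = -98.765432.
In the p-coordinate, Gamma^(alpha) = Gamma^(0) - (alpha/2)*T with Gamma^(0) = (1/2)*g'(p) = -T/2,
so Gamma^(alpha) = -((1+alpha)/2)*T.
alpha = -1, -(1+alpha)/2 = 0.0.
Gamma = 0.0 * -98.765432 = 0.0000

0.0000


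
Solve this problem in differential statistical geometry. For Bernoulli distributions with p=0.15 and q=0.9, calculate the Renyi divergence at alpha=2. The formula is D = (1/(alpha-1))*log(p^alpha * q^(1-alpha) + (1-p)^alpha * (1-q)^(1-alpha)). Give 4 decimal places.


Renyi divergence of order alpha between Bernoulli distributions:
D = (1/(alpha-1))*log(p^alpha * q^(1-alpha) + (1-p)^alpha * (1-q)^(1-alpha)).
alpha = 2, p = 0.15, q = 0.9.
p^alpha * q^(1-alpha) = 0.15^2 * 0.9^-1 = 0.025.
(1-p)^alpha * (1-q)^(1-alpha) = 0.85^2 * 0.1^-1 = 7.225.
sum = 0.025 + 7.225 = 7.25.
D = (1/1)*log(7.25) = 1.9810

1.9810


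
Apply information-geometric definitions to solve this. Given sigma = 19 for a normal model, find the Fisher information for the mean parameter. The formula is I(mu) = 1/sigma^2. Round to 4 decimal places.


The Fisher information for the mean of a normal distribution is I(mu) = 1/sigma^2.
sigma = 19, so sigma^2 = 361.
I(mu) = 1/361 = 0.0028

0.0028


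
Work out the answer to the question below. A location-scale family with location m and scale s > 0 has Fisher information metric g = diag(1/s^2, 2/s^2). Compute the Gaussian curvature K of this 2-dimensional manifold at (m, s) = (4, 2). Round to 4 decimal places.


The metric has the form g = (A dm^2 + B ds^2)/s^2 with A = 1, B = 2.
Substitute u = sqrt(A/B)*m: g = B*(du^2 + ds^2)/s^2, i.e. B times the
Poincare upper half-plane metric, which has constant Gaussian curvature -1.
Scaling a 2D metric by a constant c divides the Gaussian curvature by c,
so K = -1/B = -1/(2) = -0.5000 everywhere (the point (m, s) = (4, 2) is irrelevant:
the curvature is constant).
The requested Gaussian curvature is K = -0.5000.

-0.5000


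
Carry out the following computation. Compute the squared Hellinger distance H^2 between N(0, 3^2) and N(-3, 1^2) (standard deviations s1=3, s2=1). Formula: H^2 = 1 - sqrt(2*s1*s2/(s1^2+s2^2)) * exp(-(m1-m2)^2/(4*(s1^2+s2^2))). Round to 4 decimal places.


Squared Hellinger distance for Gaussians:
H^2 = 1 - sqrt(2*s1*s2/(s1^2+s2^2)) * exp(-(m1-m2)^2/(4*(s1^2+s2^2))).
s1^2 = 9, s2^2 = 1, s1^2+s2^2 = 10.
sqrt(2*3*1/(10)) = 0.774597.
(m1-m2)^2 = (3)^2 = 9.
exp(-9/(4*10)) = exp(-0.225) = 0.798516.
H^2 = 1 - 0.774597*0.798516 = 0.3815

0.3815


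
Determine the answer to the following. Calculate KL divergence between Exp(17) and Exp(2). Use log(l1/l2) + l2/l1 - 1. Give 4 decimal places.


KL divergence for exponential family:
KL = log(l1/l2) + l2/l1 - 1.
log(17/2) = 2.140066.
2/17 = 0.117647.
KL = 2.140066 + 0.117647 - 1 = 1.2577

1.2577


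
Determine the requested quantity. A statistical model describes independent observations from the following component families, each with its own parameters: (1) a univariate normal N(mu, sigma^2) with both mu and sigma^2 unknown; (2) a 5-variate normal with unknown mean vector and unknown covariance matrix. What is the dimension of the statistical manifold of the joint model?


The dimension of a statistical manifold equals the number of free
(independent) real parameters of the model. For a product of independent
blocks the parameter counts add.
- normal (mu, sigma^2): 2.
- 5-variate normal: 5 (mean) + 5*6/2 = 15 (symmetric covariance) = 20.
Total = 2 + 20 = 22.
Dimension = 22

22


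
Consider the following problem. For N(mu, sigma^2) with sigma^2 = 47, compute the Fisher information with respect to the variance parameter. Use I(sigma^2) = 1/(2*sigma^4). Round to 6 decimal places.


Fisher information for variance: I(sigma^2) = 1/(2*sigma^4).
sigma^2 = 47, so sigma^4 = 2209.
I = 1/(2*2209) = 1/4418 = 0.000226

0.000226
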